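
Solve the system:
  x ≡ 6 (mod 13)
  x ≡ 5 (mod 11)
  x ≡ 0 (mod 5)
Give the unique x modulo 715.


Moduli 13, 11, 5 are pairwise coprime; by CRT there is a unique solution modulo M = 13 · 11 · 5 = 715.
Solve pairwise, accumulating the modulus:
  Start with x ≡ 6 (mod 13).
  Combine with x ≡ 5 (mod 11): since gcd(13, 11) = 1, we get a unique residue mod 143.
    Write x = 6 + 13·t and substitute into x ≡ 5 (mod 11): 13·t ≡ 5 − 6 = -1 (mod 11).
    Reduce coefficients mod 11: 2·t ≡ 10 (mod 11).
    The inverse of 2 mod 11 is 6 (since 2·6 = 12 = 1·11 + 1), so t ≡ 6·10 = 60 ≡ 5 (mod 11).
    Then x = 6 + 13·5 = 71, valid modulo lcm(13, 11) = 143: x ≡ 71 (mod 143).
  Combine with x ≡ 0 (mod 5): since gcd(143, 5) = 1, we get a unique residue mod 715.
    Write x = 71 + 143·t and substitute into x ≡ 0 (mod 5): 143·t ≡ 0 − 71 = -71 (mod 5).
    Reduce coefficients mod 5: 3·t ≡ 4 (mod 5).
    The inverse of 3 mod 5 is 2 (since 3·2 = 6 = 1·5 + 1), so t ≡ 2·4 = 8 ≡ 3 (mod 5).
    Then x = 71 + 143·3 = 500, valid modulo lcm(143, 5) = 715: x ≡ 500 (mod 715).
Verify: 500 mod 13 = 6 ✓, 500 mod 11 = 5 ✓, 500 mod 5 = 0 ✓.

x ≡ 500 (mod 715).


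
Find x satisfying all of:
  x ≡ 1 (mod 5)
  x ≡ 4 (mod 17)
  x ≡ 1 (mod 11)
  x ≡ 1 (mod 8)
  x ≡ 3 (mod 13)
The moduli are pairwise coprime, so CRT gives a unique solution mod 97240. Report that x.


Product of moduli M = 5 · 17 · 11 · 8 · 13 = 97240.
Merge one congruence at a time:
  Start: x ≡ 1 (mod 5).
  Combine with x ≡ 4 (mod 17); new modulus lcm = 85.
    Write x = 1 + 5·t and substitute into x ≡ 4 (mod 17): 5·t ≡ 4 − 1 = 3 (mod 17).
    The inverse of 5 mod 17 is 7 (since 5·7 = 35 = 2·17 + 1), so t ≡ 7·3 = 21 ≡ 4 (mod 17).
    Then x = 1 + 5·4 = 21, valid modulo lcm(5, 17) = 85: x ≡ 21 (mod 85).
  Combine with x ≡ 1 (mod 11); new modulus lcm = 935.
    Write x = 21 + 85·t and substitute into x ≡ 1 (mod 11): 85·t ≡ 1 − 21 = -20 (mod 11).
    Reduce coefficients mod 11: 8·t ≡ 2 (mod 11).
    The inverse of 8 mod 11 is 7 (since 8·7 = 56 = 5·11 + 1), so t ≡ 7·2 = 14 ≡ 3 (mod 11).
    Then x = 21 + 85·3 = 276, valid modulo lcm(85, 11) = 935: x ≡ 276 (mod 935).
  Combine with x ≡ 1 (mod 8); new modulus lcm = 7480.
    Write x = 276 + 935·t and substitute into x ≡ 1 (mod 8): 935·t ≡ 1 − 276 = -275 (mod 8).
    Reduce coefficients mod 8: 7·t ≡ 5 (mod 8).
    The inverse of 7 mod 8 is 7 (since 7·7 = 49 = 6·8 + 1), so t ≡ 7·5 = 35 ≡ 3 (mod 8).
    Then x = 276 + 935·3 = 3081, valid modulo lcm(935, 8) = 7480: x ≡ 3081 (mod 7480).
  Combine with x ≡ 3 (mod 13); new modulus lcm = 97240.
    Write x = 3081 + 7480·t and substitute into x ≡ 3 (mod 13): 7480·t ≡ 3 − 3081 = -3078 (mod 13).
    Reduce coefficients mod 13: 5·t ≡ 3 (mod 13).
    The inverse of 5 mod 13 is 8 (since 5·8 = 40 = 3·13 + 1), so t ≡ 8·3 = 24 ≡ 11 (mod 13).
    Then x = 3081 + 7480·11 = 85361, valid modulo lcm(7480, 13) = 97240: x ≡ 85361 (mod 97240).
Verify against each original: 85361 mod 5 = 1, 85361 mod 17 = 4, 85361 mod 11 = 1, 85361 mod 8 = 1, 85361 mod 13 = 3.

x ≡ 85361 (mod 97240).


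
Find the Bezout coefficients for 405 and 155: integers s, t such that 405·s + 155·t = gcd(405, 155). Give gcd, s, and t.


Euclidean algorithm on (405, 155) — divide until remainder is 0:
  405 = 2 · 155 + 95
  155 = 1 · 95 + 60
  95 = 1 · 60 + 35
  60 = 1 · 35 + 25
  35 = 1 · 25 + 10
  25 = 2 · 10 + 5
  10 = 2 · 5 + 0
gcd(405, 155) = 5.
Track Bezout coefficients alongside the remainders: start with r₀ = 405 = a·1 + b·0 (s = 1, t = 0) and r₁ = 155 = a·0 + b·1 (s = 0, t = 1); each new remainder r_{k+1} = r_{k-1} − q_k·r_k inherits s_{k+1} = s_{k-1} − q_k·s_k, t_{k+1} = t_{k-1} − q_k·t_k, so r_k = a·s_k + b·t_k at every step:
  q = 2: r = 95, s = 1 − 2·0 = 1, t = 0 − 2·1 = -2  (check: 405·1 + 155·(-2) = 95)
  q = 1: r = 60, s = 0 − 1·1 = -1, t = 1 − 1·(-2) = 3  (check: 405·(-1) + 155·3 = 60)
  q = 1: r = 35, s = 1 − 1·(-1) = 2, t = -2 − 1·3 = -5  (check: 405·2 + 155·(-5) = 35)
  q = 1: r = 25, s = -1 − 1·2 = -3, t = 3 − 1·(-5) = 8  (check: 405·(-3) + 155·8 = 25)
  q = 1: r = 10, s = 2 − 1·(-3) = 5, t = -5 − 1·8 = -13  (check: 405·5 + 155·(-13) = 10)
  q = 2: r = 5, s = -3 − 2·5 = -13, t = 8 − 2·(-13) = 34  (check: 405·(-13) + 155·34 = 5)
The row with r = 5 (the gcd) gives the Bezout coefficients s = -13, t = 34.
Result: 405 · (-13) + 155 · (34) = 5.

gcd(405, 155) = 5; s = -13, t = 34 (check: 405·(-13) + 155·34 = 5).


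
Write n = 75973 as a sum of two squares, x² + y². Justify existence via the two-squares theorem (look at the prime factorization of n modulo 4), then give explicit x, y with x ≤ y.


Step 1: Factor n = 75973 = 17 · 41 · 109.
Step 2: Check the mod-4 condition on each prime factor: 17 ≡ 1 (mod 4), exponent 1; 41 ≡ 1 (mod 4), exponent 1; 109 ≡ 1 (mod 4), exponent 1.
All primes ≡ 3 (mod 4) appear to even exponent (or don't appear), so by the two-squares theorem n IS expressible as a sum of two squares.
Step 3: Build a representation. Here n = 17 · 41 · 109 is a product of primes ≡ 1 (mod 4). Each prime p ≡ 1 (mod 4) is itself a sum of two squares; find a² by testing p − a² for a perfect square:
  17: 17 − 1² = 16 = 4² ⇒ 17 = 1² + 4².
  41: 41 − 1² = 40, 41 − 2² = 37, 41 − 3² = 32, 41 − 4² = 25 = 5² ⇒ 41 = 4² + 5².
  109: 109 − 1² = 108, 109 − 2² = 105, 109 − 3² = 100 = 10² ⇒ 109 = 3² + 10².
  Combine using the Brahmagupta–Fibonacci identity (a² + b²)(c² + d²) = (ac − bd)² + (ad + bc)² = (ac + bd)² + (ad − bc)²:
  17 · 41 = 697: from (1² + 4²)(4² + 5²), take (1·4 − 4·5, 1·5 + 4·4) = (4 − 20, 5 + 16) = (-16, 21); dropping signs (only squares matter) gives (16, 21); check 16² + 21² = 256 + 441 = 697 ✓.
  697 · 109 = 75973: from (16² + 21²)(3² + 10²), take (16·3 − 21·10, 16·10 + 21·3) = (48 − 210, 160 + 63) = (-162, 223); dropping signs (only squares matter) gives (162, 223); check 162² + 223² = 26244 + 49729 = 75973 ✓.
Step 4: Order so x ≤ y and verify: 162² + 223² = 26244 + 49729 = 75973 = n. ✓

n = 75973 = 162² + 223² (one valid representation with x ≤ y).


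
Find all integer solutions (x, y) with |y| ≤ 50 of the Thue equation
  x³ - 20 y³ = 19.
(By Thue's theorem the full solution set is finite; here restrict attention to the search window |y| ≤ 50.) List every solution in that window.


The equation is x³ - 20y³ = 19. For fixed y, x³ = 20·y³ + 19, so a solution requires the RHS to be a perfect cube.
Strategy: iterate y from -50 to 50, compute RHS = 20·y³ + 19, and check whether it is a (positive or negative) perfect cube.
Check small values of y:
  y = 0: RHS = 19 is not a perfect cube.
  y = 1: RHS = 39 is not a perfect cube.
  y = -1: RHS = -1 = (-1)³ ⇒ x = -1 works.
  y = 2: RHS = 179 is not a perfect cube.
  y = -2: RHS = -141 is not a perfect cube.
  y = 3: RHS = 559 is not a perfect cube.
  y = -3: RHS = -521 is not a perfect cube.
Continuing the search up to |y| = 50 finds no further solutions beyond those listed.
Collected solutions: (-1, -1).

Solutions (with |y| ≤ 50): (-1, -1).


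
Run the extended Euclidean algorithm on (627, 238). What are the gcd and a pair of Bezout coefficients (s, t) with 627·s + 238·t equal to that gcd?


Euclidean algorithm on (627, 238) — divide until remainder is 0:
  627 = 2 · 238 + 151
  238 = 1 · 151 + 87
  151 = 1 · 87 + 64
  87 = 1 · 64 + 23
  64 = 2 · 23 + 18
  23 = 1 · 18 + 5
  18 = 3 · 5 + 3
  5 = 1 · 3 + 2
  3 = 1 · 2 + 1
  2 = 2 · 1 + 0
gcd(627, 238) = 1.
Track Bezout coefficients alongside the remainders: start with r₀ = 627 = a·1 + b·0 (s = 1, t = 0) and r₁ = 238 = a·0 + b·1 (s = 0, t = 1); each new remainder r_{k+1} = r_{k-1} − q_k·r_k inherits s_{k+1} = s_{k-1} − q_k·s_k, t_{k+1} = t_{k-1} − q_k·t_k, so r_k = a·s_k + b·t_k at every step:
  q = 2: r = 151, s = 1 − 2·0 = 1, t = 0 − 2·1 = -2  (check: 627·1 + 238·(-2) = 151)
  q = 1: r = 87, s = 0 − 1·1 = -1, t = 1 − 1·(-2) = 3  (check: 627·(-1) + 238·3 = 87)
  q = 1: r = 64, s = 1 − 1·(-1) = 2, t = -2 − 1·3 = -5  (check: 627·2 + 238·(-5) = 64)
  q = 1: r = 23, s = -1 − 1·2 = -3, t = 3 − 1·(-5) = 8  (check: 627·(-3) + 238·8 = 23)
  q = 2: r = 18, s = 2 − 2·(-3) = 8, t = -5 − 2·8 = -21  (check: 627·8 + 238·(-21) = 18)
  q = 1: r = 5, s = -3 − 1·8 = -11, t = 8 − 1·(-21) = 29  (check: 627·(-11) + 238·29 = 5)
  q = 3: r = 3, s = 8 − 3·(-11) = 41, t = -21 − 3·29 = -108  (check: 627·41 + 238·(-108) = 3)
  q = 1: r = 2, s = -11 − 1·41 = -52, t = 29 − 1·(-108) = 137  (check: 627·(-52) + 238·137 = 2)
  q = 1: r = 1, s = 41 − 1·(-52) = 93, t = -108 − 1·137 = -245  (check: 627·93 + 238·(-245) = 1)
The row with r = 1 (the gcd) gives the Bezout coefficients s = 93, t = -245.
Result: 627 · (93) + 238 · (-245) = 1.

gcd(627, 238) = 1; s = 93, t = -245 (check: 627·93 + 238·(-245) = 1).


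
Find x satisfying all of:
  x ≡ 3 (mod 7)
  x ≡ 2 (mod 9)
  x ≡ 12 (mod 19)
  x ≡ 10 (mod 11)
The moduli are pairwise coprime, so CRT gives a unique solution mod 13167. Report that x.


Product of moduli M = 7 · 9 · 19 · 11 = 13167.
Merge one congruence at a time:
  Start: x ≡ 3 (mod 7).
  Combine with x ≡ 2 (mod 9); new modulus lcm = 63.
    Write x = 3 + 7·t and substitute into x ≡ 2 (mod 9): 7·t ≡ 2 − 3 = -1 (mod 9).
    Reduce coefficients mod 9: 7·t ≡ 8 (mod 9).
    The inverse of 7 mod 9 is 4 (since 7·4 = 28 = 3·9 + 1), so t ≡ 4·8 = 32 ≡ 5 (mod 9).
    Then x = 3 + 7·5 = 38, valid modulo lcm(7, 9) = 63: x ≡ 38 (mod 63).
  Combine with x ≡ 12 (mod 19); new modulus lcm = 1197.
    Write x = 38 + 63·t and substitute into x ≡ 12 (mod 19): 63·t ≡ 12 − 38 = -26 (mod 19).
    Reduce coefficients mod 19: 6·t ≡ 12 (mod 19).
    The inverse of 6 mod 19 is 16 (since 6·16 = 96 = 5·19 + 1), so t ≡ 16·12 = 192 ≡ 2 (mod 19).
    Then x = 38 + 63·2 = 164, valid modulo lcm(63, 19) = 1197: x ≡ 164 (mod 1197).
  Combine with x ≡ 10 (mod 11); new modulus lcm = 13167.
    Write x = 164 + 1197·t and substitute into x ≡ 10 (mod 11): 1197·t ≡ 10 − 164 = -154 (mod 11).
    Reduce coefficients mod 11: 9·t ≡ 0 (mod 11).
    The inverse of 9 mod 11 is 5 (since 9·5 = 45 = 4·11 + 1), so t ≡ 5·0 = 0 ≡ 0 (mod 11).
    Then x = 164 + 1197·0 = 164, valid modulo lcm(1197, 11) = 13167: x ≡ 164 (mod 13167).
Verify against each original: 164 mod 7 = 3, 164 mod 9 = 2, 164 mod 19 = 12, 164 mod 11 = 10.

x ≡ 164 (mod 13167).


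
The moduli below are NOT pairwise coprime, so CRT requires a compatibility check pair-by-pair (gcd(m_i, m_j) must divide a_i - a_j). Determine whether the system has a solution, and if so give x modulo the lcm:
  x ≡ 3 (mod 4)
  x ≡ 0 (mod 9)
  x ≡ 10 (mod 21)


Moduli 4, 9, 21 are not pairwise coprime, so CRT works modulo lcm(m_i) when all pairwise compatibility conditions hold.
Pairwise compatibility: gcd(m_i, m_j) must divide a_i - a_j for every pair.
Merge one congruence at a time:
  Start: x ≡ 3 (mod 4).
  Combine with x ≡ 0 (mod 9): gcd(4, 9) = 1; 0 - 3 = -3, which IS divisible by 1, so compatible.
    Write x = 3 + 4·t and substitute into x ≡ 0 (mod 9): 4·t ≡ 0 − 3 = -3 (mod 9).
    Reduce coefficients mod 9: 4·t ≡ 6 (mod 9).
    The inverse of 4 mod 9 is 7 (since 4·7 = 28 = 3·9 + 1), so t ≡ 7·6 = 42 ≡ 6 (mod 9).
    Then x = 3 + 4·6 = 27, valid modulo lcm(4, 9) = 36: x ≡ 27 (mod 36).
  Combine with x ≡ 10 (mod 21): gcd(36, 21) = 3, and 10 - 27 = -17 is NOT divisible by 3.
    ⇒ system is inconsistent (no integer solution).

No solution (the system is inconsistent).


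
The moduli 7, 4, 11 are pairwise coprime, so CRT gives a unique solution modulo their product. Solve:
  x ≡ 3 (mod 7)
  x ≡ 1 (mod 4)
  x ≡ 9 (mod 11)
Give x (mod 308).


Moduli 7, 4, 11 are pairwise coprime; by CRT there is a unique solution modulo M = 7 · 4 · 11 = 308.
Solve pairwise, accumulating the modulus:
  Start with x ≡ 3 (mod 7).
  Combine with x ≡ 1 (mod 4): since gcd(7, 4) = 1, we get a unique residue mod 28.
    Write x = 3 + 7·t and substitute into x ≡ 1 (mod 4): 7·t ≡ 1 − 3 = -2 (mod 4).
    Reduce coefficients mod 4: 3·t ≡ 2 (mod 4).
    The inverse of 3 mod 4 is 3 (since 3·3 = 9 = 2·4 + 1), so t ≡ 3·2 = 6 ≡ 2 (mod 4).
    Then x = 3 + 7·2 = 17, valid modulo lcm(7, 4) = 28: x ≡ 17 (mod 28).
  Combine with x ≡ 9 (mod 11): since gcd(28, 11) = 1, we get a unique residue mod 308.
    Write x = 17 + 28·t and substitute into x ≡ 9 (mod 11): 28·t ≡ 9 − 17 = -8 (mod 11).
    Reduce coefficients mod 11: 6·t ≡ 3 (mod 11).
    The inverse of 6 mod 11 is 2 (since 6·2 = 12 = 1·11 + 1), so t ≡ 2·3 = 6 ≡ 6 (mod 11).
    Then x = 17 + 28·6 = 185, valid modulo lcm(28, 11) = 308: x ≡ 185 (mod 308).
Verify: 185 mod 7 = 3 ✓, 185 mod 4 = 1 ✓, 185 mod 11 = 9 ✓.

x ≡ 185 (mod 308).


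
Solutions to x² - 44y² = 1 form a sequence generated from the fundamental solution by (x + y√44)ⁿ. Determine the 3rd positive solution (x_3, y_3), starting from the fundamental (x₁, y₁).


Step 1: Find the fundamental solution (x₁, y₁) of x² - 44y² = 1.
  Expand √44 as a continued fraction. a₀ = ⌊√44⌋ = 6; iterate m_{k+1} = d_k·a_k − m_k, d_{k+1} = (44 − m_{k+1}²)/d_k, a_{k+1} = ⌊(a₀ + m_{k+1})/d_{k+1}⌋ (starting m₀ = 0, d₀ = 1), with convergents p_k = a_k·p_{k-1} + p_{k-2}, q_k = a_k·q_{k-1} + q_{k-2} (p₋₁ = 1, q₋₁ = 0):
  k = 0: a₀ = 6; p₀/q₀ = 6/1; p₀² − 44·q₀² = 36 − 44 = -8.
  k = 1: m = 6, d = 8, a = ⌊(6 + 6)/8⌋ = 1; p/q = (1·6 + 1)/(1·1 + 0) = 7/1; p² − 44·q² = 49 − 44 = 5.
  k = 2: m = 2, d = 5, a = ⌊(6 + 2)/5⌋ = 1; p/q = (1·7 + 6)/(1·1 + 1) = 13/2; p² − 44·q² = 169 − 176 = -7.
  k = 3: m = 3, d = 7, a = ⌊(6 + 3)/7⌋ = 1; p/q = (1·13 + 7)/(1·2 + 1) = 20/3; p² − 44·q² = 400 − 396 = 4.
  k = 4: m = 4, d = 4, a = ⌊(6 + 4)/4⌋ = 2; p/q = (2·20 + 13)/(2·3 + 2) = 53/8; p² − 44·q² = 2809 − 2816 = -7.
  k = 5: m = 4, d = 7, a = ⌊(6 + 4)/7⌋ = 1; p/q = (1·53 + 20)/(1·8 + 3) = 73/11; p² − 44·q² = 5329 − 5324 = 5.
  k = 6: m = 3, d = 5, a = ⌊(6 + 3)/5⌋ = 1; p/q = (1·73 + 53)/(1·11 + 8) = 126/19; p² − 44·q² = 15876 − 15884 = -8.
  k = 7: m = 2, d = 8, a = ⌊(6 + 2)/8⌋ = 1; p/q = (1·126 + 73)/(1·19 + 11) = 199/30; p² − 44·q² = 39601 − 39600 = 1.
  The first convergent with p² − 44·q² = 1 gives the fundamental solution (x₁, y₁) = (199, 30).
Step 2: Apply the recurrence (x_{n+1}, y_{n+1}) = (x₁x_n + 44y₁y_n, x₁y_n + y₁x_n) repeatedly.
  From (x_1, y_1) = (199, 30): x_2 = 199·199 + 44·30·30 = 79201; y_2 = 199·30 + 30·199 = 11940.
  From (x_2, y_2) = (79201, 11940): x_3 = 199·79201 + 44·30·11940 = 31521799; y_3 = 199·11940 + 30·79201 = 4752090.
Step 3: Verify x_3² - 44·y_3² = 993623812196401 - 993623812196400 = 1 (should be 1). ✓

(x_1, y_1) = (199, 30); (x_3, y_3) = (31521799, 4752090).


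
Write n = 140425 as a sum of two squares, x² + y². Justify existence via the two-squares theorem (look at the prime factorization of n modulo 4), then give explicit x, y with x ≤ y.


Step 1: Factor n = 140425 = 5^2 · 41 · 137.
Step 2: Check the mod-4 condition on each prime factor: 5 ≡ 1 (mod 4), exponent 2; 41 ≡ 1 (mod 4), exponent 1; 137 ≡ 1 (mod 4), exponent 1.
All primes ≡ 3 (mod 4) appear to even exponent (or don't appear), so by the two-squares theorem n IS expressible as a sum of two squares.
Step 3: Build a representation. Group n = k² · m with k = 5 and m = 41 · 137 = 5617 (a product of primes ≡ 1 (mod 4)); a representation of m scales to one of n via (k·x)² + (k·y)² = k²(x² + y²). Each prime p ≡ 1 (mod 4) is itself a sum of two squares; find a² by testing p − a² for a perfect square:
  41: 41 − 1² = 40, 41 − 2² = 37, 41 − 3² = 32, 41 − 4² = 25 = 5² ⇒ 41 = 4² + 5².
  137: 137 − 1² = 136, 137 − 2² = 133, 137 − 3² = 128, 137 − 4² = 121 = 11² ⇒ 137 = 4² + 11².
  Combine using the Brahmagupta–Fibonacci identity (a² + b²)(c² + d²) = (ac − bd)² + (ad + bc)² = (ac + bd)² + (ad − bc)²:
  41 · 137 = 5617: from (4² + 5²)(4² + 11²), take (4·4 − 5·11, 4·11 + 5·4) = (16 − 55, 44 + 20) = (-39, 64); dropping signs (only squares matter) gives (39, 64); check 39² + 64² = 1521 + 4096 = 5617 ✓.
  Scale by k = 5: (5·39, 5·64) = (195, 320).
Step 4: Order so x ≤ y and verify: 195² + 320² = 38025 + 102400 = 140425 = n. ✓

n = 140425 = 195² + 320² (one valid representation with x ≤ y).


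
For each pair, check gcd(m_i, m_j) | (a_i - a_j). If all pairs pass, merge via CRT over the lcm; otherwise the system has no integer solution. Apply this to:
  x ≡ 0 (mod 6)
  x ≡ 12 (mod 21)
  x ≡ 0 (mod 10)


Moduli 6, 21, 10 are not pairwise coprime, so CRT works modulo lcm(m_i) when all pairwise compatibility conditions hold.
Pairwise compatibility: gcd(m_i, m_j) must divide a_i - a_j for every pair.
Merge one congruence at a time:
  Start: x ≡ 0 (mod 6).
  Combine with x ≡ 12 (mod 21): gcd(6, 21) = 3; 12 - 0 = 12, which IS divisible by 3, so compatible.
    Write x = 0 + 6·t and substitute into x ≡ 12 (mod 21): 6·t ≡ 12 − 0 = 12 (mod 21).
    Divide the congruence (and modulus) by g = 3: 2·t ≡ 4 (mod 7).
    The inverse of 2 mod 7 is 4 (since 2·4 = 8 = 1·7 + 1), so t ≡ 4·4 = 16 ≡ 2 (mod 7).
    Then x = 0 + 6·2 = 12, valid modulo lcm(6, 21) = 42: x ≡ 12 (mod 42).
  Combine with x ≡ 0 (mod 10): gcd(42, 10) = 2; 0 - 12 = -12, which IS divisible by 2, so compatible.
    Write x = 12 + 42·t and substitute into x ≡ 0 (mod 10): 42·t ≡ 0 − 12 = -12 (mod 10).
    Divide the congruence (and modulus) by g = 2: 21·t ≡ -6 (mod 5).
    Reduce coefficients mod 5: 1·t ≡ 4 (mod 5).
    So t ≡ 4 (mod 5).
    Then x = 12 + 42·4 = 180, valid modulo lcm(42, 10) = 210: x ≡ 180 (mod 210).
Verify: 180 mod 6 = 0, 180 mod 21 = 12, 180 mod 10 = 0.

x ≡ 180 (mod 210).


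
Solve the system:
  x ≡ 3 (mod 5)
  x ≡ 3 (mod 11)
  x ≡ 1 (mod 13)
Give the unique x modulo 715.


Moduli 5, 11, 13 are pairwise coprime; by CRT there is a unique solution modulo M = 5 · 11 · 13 = 715.
Solve pairwise, accumulating the modulus:
  Start with x ≡ 3 (mod 5).
  Combine with x ≡ 3 (mod 11): since gcd(5, 11) = 1, we get a unique residue mod 55.
    Write x = 3 + 5·t and substitute into x ≡ 3 (mod 11): 5·t ≡ 3 − 3 = 0 (mod 11).
    The inverse of 5 mod 11 is 9 (since 5·9 = 45 = 4·11 + 1), so t ≡ 9·0 = 0 ≡ 0 (mod 11).
    Then x = 3 + 5·0 = 3, valid modulo lcm(5, 11) = 55: x ≡ 3 (mod 55).
  Combine with x ≡ 1 (mod 13): since gcd(55, 13) = 1, we get a unique residue mod 715.
    Write x = 3 + 55·t and substitute into x ≡ 1 (mod 13): 55·t ≡ 1 − 3 = -2 (mod 13).
    Reduce coefficients mod 13: 3·t ≡ 11 (mod 13).
    The inverse of 3 mod 13 is 9 (since 3·9 = 27 = 2·13 + 1), so t ≡ 9·11 = 99 ≡ 8 (mod 13).
    Then x = 3 + 55·8 = 443, valid modulo lcm(55, 13) = 715: x ≡ 443 (mod 715).
Verify: 443 mod 5 = 3 ✓, 443 mod 11 = 3 ✓, 443 mod 13 = 1 ✓.

x ≡ 443 (mod 715).


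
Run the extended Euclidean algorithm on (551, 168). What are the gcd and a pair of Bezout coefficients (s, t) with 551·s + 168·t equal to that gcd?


Euclidean algorithm on (551, 168) — divide until remainder is 0:
  551 = 3 · 168 + 47
  168 = 3 · 47 + 27
  47 = 1 · 27 + 20
  27 = 1 · 20 + 7
  20 = 2 · 7 + 6
  7 = 1 · 6 + 1
  6 = 6 · 1 + 0
gcd(551, 168) = 1.
Track Bezout coefficients alongside the remainders: start with r₀ = 551 = a·1 + b·0 (s = 1, t = 0) and r₁ = 168 = a·0 + b·1 (s = 0, t = 1); each new remainder r_{k+1} = r_{k-1} − q_k·r_k inherits s_{k+1} = s_{k-1} − q_k·s_k, t_{k+1} = t_{k-1} − q_k·t_k, so r_k = a·s_k + b·t_k at every step:
  q = 3: r = 47, s = 1 − 3·0 = 1, t = 0 − 3·1 = -3  (check: 551·1 + 168·(-3) = 47)
  q = 3: r = 27, s = 0 − 3·1 = -3, t = 1 − 3·(-3) = 10  (check: 551·(-3) + 168·10 = 27)
  q = 1: r = 20, s = 1 − 1·(-3) = 4, t = -3 − 1·10 = -13  (check: 551·4 + 168·(-13) = 20)
  q = 1: r = 7, s = -3 − 1·4 = -7, t = 10 − 1·(-13) = 23  (check: 551·(-7) + 168·23 = 7)
  q = 2: r = 6, s = 4 − 2·(-7) = 18, t = -13 − 2·23 = -59  (check: 551·18 + 168·(-59) = 6)
  q = 1: r = 1, s = -7 − 1·18 = -25, t = 23 − 1·(-59) = 82  (check: 551·(-25) + 168·82 = 1)
The row with r = 1 (the gcd) gives the Bezout coefficients s = -25, t = 82.
Result: 551 · (-25) + 168 · (82) = 1.

gcd(551, 168) = 1; s = -25, t = 82 (check: 551·(-25) + 168·82 = 1).


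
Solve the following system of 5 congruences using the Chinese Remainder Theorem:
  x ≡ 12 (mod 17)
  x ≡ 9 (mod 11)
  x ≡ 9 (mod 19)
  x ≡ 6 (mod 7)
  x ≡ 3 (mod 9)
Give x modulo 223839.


Product of moduli M = 17 · 11 · 19 · 7 · 9 = 223839.
Merge one congruence at a time:
  Start: x ≡ 12 (mod 17).
  Combine with x ≡ 9 (mod 11); new modulus lcm = 187.
    Write x = 12 + 17·t and substitute into x ≡ 9 (mod 11): 17·t ≡ 9 − 12 = -3 (mod 11).
    Reduce coefficients mod 11: 6·t ≡ 8 (mod 11).
    The inverse of 6 mod 11 is 2 (since 6·2 = 12 = 1·11 + 1), so t ≡ 2·8 = 16 ≡ 5 (mod 11).
    Then x = 12 + 17·5 = 97, valid modulo lcm(17, 11) = 187: x ≡ 97 (mod 187).
  Combine with x ≡ 9 (mod 19); new modulus lcm = 3553.
    Write x = 97 + 187·t and substitute into x ≡ 9 (mod 19): 187·t ≡ 9 − 97 = -88 (mod 19).
    Reduce coefficients mod 19: 16·t ≡ 7 (mod 19).
    The inverse of 16 mod 19 is 6 (since 16·6 = 96 = 5·19 + 1), so t ≡ 6·7 = 42 ≡ 4 (mod 19).
    Then x = 97 + 187·4 = 845, valid modulo lcm(187, 19) = 3553: x ≡ 845 (mod 3553).
  Combine with x ≡ 6 (mod 7); new modulus lcm = 24871.
    Write x = 845 + 3553·t and substitute into x ≡ 6 (mod 7): 3553·t ≡ 6 − 845 = -839 (mod 7).
    Reduce coefficients mod 7: 4·t ≡ 1 (mod 7).
    The inverse of 4 mod 7 is 2 (since 4·2 = 8 = 1·7 + 1), so t ≡ 2·1 = 2 ≡ 2 (mod 7).
    Then x = 845 + 3553·2 = 7951, valid modulo lcm(3553, 7) = 24871: x ≡ 7951 (mod 24871).
  Combine with x ≡ 3 (mod 9); new modulus lcm = 223839.
    Write x = 7951 + 24871·t and substitute into x ≡ 3 (mod 9): 24871·t ≡ 3 − 7951 = -7948 (mod 9).
    Reduce coefficients mod 9: 4·t ≡ 8 (mod 9).
    The inverse of 4 mod 9 is 7 (since 4·7 = 28 = 3·9 + 1), so t ≡ 7·8 = 56 ≡ 2 (mod 9).
    Then x = 7951 + 24871·2 = 57693, valid modulo lcm(24871, 9) = 223839: x ≡ 57693 (mod 223839).
Verify against each original: 57693 mod 17 = 12, 57693 mod 11 = 9, 57693 mod 19 = 9, 57693 mod 7 = 6, 57693 mod 9 = 3.

x ≡ 57693 (mod 223839).


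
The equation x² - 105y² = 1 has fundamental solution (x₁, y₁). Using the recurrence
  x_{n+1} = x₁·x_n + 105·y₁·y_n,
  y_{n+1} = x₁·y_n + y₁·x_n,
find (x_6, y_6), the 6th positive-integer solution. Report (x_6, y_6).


Step 1: Find the fundamental solution (x₁, y₁) of x² - 105y² = 1.
  Expand √105 as a continued fraction. a₀ = ⌊√105⌋ = 10; iterate m_{k+1} = d_k·a_k − m_k, d_{k+1} = (105 − m_{k+1}²)/d_k, a_{k+1} = ⌊(a₀ + m_{k+1})/d_{k+1}⌋ (starting m₀ = 0, d₀ = 1), with convergents p_k = a_k·p_{k-1} + p_{k-2}, q_k = a_k·q_{k-1} + q_{k-2} (p₋₁ = 1, q₋₁ = 0):
  k = 0: a₀ = 10; p₀/q₀ = 10/1; p₀² − 105·q₀² = 100 − 105 = -5.
  k = 1: m = 10, d = 5, a = ⌊(10 + 10)/5⌋ = 4; p/q = (4·10 + 1)/(4·1 + 0) = 41/4; p² − 105·q² = 1681 − 1680 = 1.
  The first convergent with p² − 105·q² = 1 gives the fundamental solution (x₁, y₁) = (41, 4).
Step 2: Apply the recurrence (x_{n+1}, y_{n+1}) = (x₁x_n + 105y₁y_n, x₁y_n + y₁x_n) repeatedly.
  From (x_1, y_1) = (41, 4): x_2 = 41·41 + 105·4·4 = 3361; y_2 = 41·4 + 4·41 = 328.
  From (x_2, y_2) = (3361, 328): x_3 = 41·3361 + 105·4·328 = 275561; y_3 = 41·328 + 4·3361 = 26892.
  From (x_3, y_3) = (275561, 26892): x_4 = 41·275561 + 105·4·26892 = 22592641; y_4 = 41·26892 + 4·275561 = 2204816.
  From (x_4, y_4) = (22592641, 2204816): x_5 = 41·22592641 + 105·4·2204816 = 1852321001; y_5 = 41·2204816 + 4·22592641 = 180768020.
  From (x_5, y_5) = (1852321001, 180768020): x_6 = 41·1852321001 + 105·4·180768020 = 151867729441; y_6 = 41·180768020 + 4·1852321001 = 14820772824.
Step 3: Verify x_6² - 105·y_6² = 23063807245564778172481 - 23063807245564778172480 = 1 (should be 1). ✓

(x_1, y_1) = (41, 4); (x_6, y_6) = (151867729441, 14820772824).


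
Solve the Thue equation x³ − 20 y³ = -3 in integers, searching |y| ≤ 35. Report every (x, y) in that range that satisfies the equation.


The equation is x³ - 20y³ = -3. For fixed y, x³ = 20·y³ − 3, so a solution requires the RHS to be a perfect cube.
Strategy: iterate y from -35 to 35, compute RHS = 20·y³ − 3, and check whether it is a (positive or negative) perfect cube.
Check small values of y:
  y = 0: RHS = -3 is not a perfect cube.
  y = 1: RHS = 17 is not a perfect cube.
  y = -1: RHS = -23 is not a perfect cube.
  y = 2: RHS = 157 is not a perfect cube.
  y = -2: RHS = -163 is not a perfect cube.
  y = 3: RHS = 537 is not a perfect cube.
  y = -3: RHS = -543 is not a perfect cube.
Continuing the search up to |y| = 35 finds no solutions either.
No (x, y) in the scanned range satisfies the equation.

No integer solutions with |y| ≤ 35.


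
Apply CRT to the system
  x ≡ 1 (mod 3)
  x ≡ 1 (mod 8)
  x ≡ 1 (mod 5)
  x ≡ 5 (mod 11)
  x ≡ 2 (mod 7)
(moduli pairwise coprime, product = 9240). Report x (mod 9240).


Product of moduli M = 3 · 8 · 5 · 11 · 7 = 9240.
Merge one congruence at a time:
  Start: x ≡ 1 (mod 3).
  Combine with x ≡ 1 (mod 8); new modulus lcm = 24.
    Write x = 1 + 3·t and substitute into x ≡ 1 (mod 8): 3·t ≡ 1 − 1 = 0 (mod 8).
    The inverse of 3 mod 8 is 3 (since 3·3 = 9 = 1·8 + 1), so t ≡ 3·0 = 0 ≡ 0 (mod 8).
    Then x = 1 + 3·0 = 1, valid modulo lcm(3, 8) = 24: x ≡ 1 (mod 24).
  Combine with x ≡ 1 (mod 5); new modulus lcm = 120.
    Write x = 1 + 24·t and substitute into x ≡ 1 (mod 5): 24·t ≡ 1 − 1 = 0 (mod 5).
    Reduce coefficients mod 5: 4·t ≡ 0 (mod 5).
    The inverse of 4 mod 5 is 4 (since 4·4 = 16 = 3·5 + 1), so t ≡ 4·0 = 0 ≡ 0 (mod 5).
    Then x = 1 + 24·0 = 1, valid modulo lcm(24, 5) = 120: x ≡ 1 (mod 120).
  Combine with x ≡ 5 (mod 11); new modulus lcm = 1320.
    Write x = 1 + 120·t and substitute into x ≡ 5 (mod 11): 120·t ≡ 5 − 1 = 4 (mod 11).
    Reduce coefficients mod 11: 10·t ≡ 4 (mod 11).
    The inverse of 10 mod 11 is 10 (since 10·10 = 100 = 9·11 + 1), so t ≡ 10·4 = 40 ≡ 7 (mod 11).
    Then x = 1 + 120·7 = 841, valid modulo lcm(120, 11) = 1320: x ≡ 841 (mod 1320).
  Combine with x ≡ 2 (mod 7); new modulus lcm = 9240.
    Write x = 841 + 1320·t and substitute into x ≡ 2 (mod 7): 1320·t ≡ 2 − 841 = -839 (mod 7).
    Reduce coefficients mod 7: 4·t ≡ 1 (mod 7).
    The inverse of 4 mod 7 is 2 (since 4·2 = 8 = 1·7 + 1), so t ≡ 2·1 = 2 ≡ 2 (mod 7).
    Then x = 841 + 1320·2 = 3481, valid modulo lcm(1320, 7) = 9240: x ≡ 3481 (mod 9240).
Verify against each original: 3481 mod 3 = 1, 3481 mod 8 = 1, 3481 mod 5 = 1, 3481 mod 11 = 5, 3481 mod 7 = 2.

x ≡ 3481 (mod 9240).


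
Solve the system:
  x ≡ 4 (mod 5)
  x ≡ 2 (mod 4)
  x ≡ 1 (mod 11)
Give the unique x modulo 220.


Moduli 5, 4, 11 are pairwise coprime; by CRT there is a unique solution modulo M = 5 · 4 · 11 = 220.
Solve pairwise, accumulating the modulus:
  Start with x ≡ 4 (mod 5).
  Combine with x ≡ 2 (mod 4): since gcd(5, 4) = 1, we get a unique residue mod 20.
    Write x = 4 + 5·t and substitute into x ≡ 2 (mod 4): 5·t ≡ 2 − 4 = -2 (mod 4).
    Reduce coefficients mod 4: 1·t ≡ 2 (mod 4).
    So t ≡ 2 (mod 4).
    Then x = 4 + 5·2 = 14, valid modulo lcm(5, 4) = 20: x ≡ 14 (mod 20).
  Combine with x ≡ 1 (mod 11): since gcd(20, 11) = 1, we get a unique residue mod 220.
    Write x = 14 + 20·t and substitute into x ≡ 1 (mod 11): 20·t ≡ 1 − 14 = -13 (mod 11).
    Reduce coefficients mod 11: 9·t ≡ 9 (mod 11).
    The inverse of 9 mod 11 is 5 (since 9·5 = 45 = 4·11 + 1), so t ≡ 5·9 = 45 ≡ 1 (mod 11).
    Then x = 14 + 20·1 = 34, valid modulo lcm(20, 11) = 220: x ≡ 34 (mod 220).
Verify: 34 mod 5 = 4 ✓, 34 mod 4 = 2 ✓, 34 mod 11 = 1 ✓.

x ≡ 34 (mod 220).


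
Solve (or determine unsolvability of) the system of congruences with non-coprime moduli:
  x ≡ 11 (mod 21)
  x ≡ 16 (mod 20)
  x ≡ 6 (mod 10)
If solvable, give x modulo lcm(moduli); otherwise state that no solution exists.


Moduli 21, 20, 10 are not pairwise coprime, so CRT works modulo lcm(m_i) when all pairwise compatibility conditions hold.
Pairwise compatibility: gcd(m_i, m_j) must divide a_i - a_j for every pair.
Merge one congruence at a time:
  Start: x ≡ 11 (mod 21).
  Combine with x ≡ 16 (mod 20): gcd(21, 20) = 1; 16 - 11 = 5, which IS divisible by 1, so compatible.
    Write x = 11 + 21·t and substitute into x ≡ 16 (mod 20): 21·t ≡ 16 − 11 = 5 (mod 20).
    Reduce coefficients mod 20: 1·t ≡ 5 (mod 20).
    So t ≡ 5 (mod 20).
    Then x = 11 + 21·5 = 116, valid modulo lcm(21, 20) = 420: x ≡ 116 (mod 420).
  Combine with x ≡ 6 (mod 10): gcd(420, 10) = 10; 6 - 116 = -110, which IS divisible by 10, so compatible.
    Write x = 116 + 420·t and substitute into x ≡ 6 (mod 10): 420·t ≡ 6 − 116 = -110 (mod 10).
    Divide the congruence (and modulus) by g = 10: 42·t ≡ -11 (mod 1).
    Modulo 1 every t works; take t = 0.
    Then x = 116 + 420·0 = 116, valid modulo lcm(420, 10) = 420: x ≡ 116 (mod 420).
Verify: 116 mod 21 = 11, 116 mod 20 = 16, 116 mod 10 = 6.

x ≡ 116 (mod 420).


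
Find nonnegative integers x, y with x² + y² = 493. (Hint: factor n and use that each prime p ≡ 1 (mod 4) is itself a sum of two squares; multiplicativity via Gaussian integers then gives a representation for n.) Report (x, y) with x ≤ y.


Step 1: Factor n = 493 = 17 · 29.
Step 2: Check the mod-4 condition on each prime factor: 17 ≡ 1 (mod 4), exponent 1; 29 ≡ 1 (mod 4), exponent 1.
All primes ≡ 3 (mod 4) appear to even exponent (or don't appear), so by the two-squares theorem n IS expressible as a sum of two squares.
Step 3: Build a representation. Here n = 17 · 29 is a product of primes ≡ 1 (mod 4). Each prime p ≡ 1 (mod 4) is itself a sum of two squares; find a² by testing p − a² for a perfect square:
  17: 17 − 1² = 16 = 4² ⇒ 17 = 1² + 4².
  29: 29 − 1² = 28, 29 − 2² = 25 = 5² ⇒ 29 = 2² + 5².
  Combine using the Brahmagupta–Fibonacci identity (a² + b²)(c² + d²) = (ac − bd)² + (ad + bc)² = (ac + bd)² + (ad − bc)²:
  17 · 29 = 493: from (1² + 4²)(2² + 5²), take (1·2 − 4·5, 1·5 + 4·2) = (2 − 20, 5 + 8) = (-18, 13); dropping signs (only squares matter) gives (18, 13); check 18² + 13² = 324 + 169 = 493 ✓.
Step 4: Order so x ≤ y and verify: 13² + 18² = 169 + 324 = 493 = n. ✓

n = 493 = 13² + 18² (one valid representation with x ≤ y).


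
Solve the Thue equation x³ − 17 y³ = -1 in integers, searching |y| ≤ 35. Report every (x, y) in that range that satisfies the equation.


The equation is x³ - 17y³ = -1. For fixed y, x³ = 17·y³ − 1, so a solution requires the RHS to be a perfect cube.
Strategy: iterate y from -35 to 35, compute RHS = 17·y³ − 1, and check whether it is a (positive or negative) perfect cube.
Check small values of y:
  y = 0: RHS = -1 = (-1)³ ⇒ x = -1 works.
  y = 1: RHS = 16 is not a perfect cube.
  y = -1: RHS = -18 is not a perfect cube.
  y = 2: RHS = 135 is not a perfect cube.
  y = -2: RHS = -137 is not a perfect cube.
  y = 3: RHS = 458 is not a perfect cube.
  y = -3: RHS = -460 is not a perfect cube.
Continuing, at y = -7: RHS = -5832 = (-18)³ ⇒ x = -18 works.
Searching the remaining y in |y| ≤ 35 finds no further solutions.
Collected solutions: (-1, 0), (-18, -7).

Solutions (with |y| ≤ 35): (-1, 0), (-18, -7).


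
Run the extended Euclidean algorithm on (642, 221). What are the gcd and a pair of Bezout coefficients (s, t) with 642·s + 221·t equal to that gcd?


Euclidean algorithm on (642, 221) — divide until remainder is 0:
  642 = 2 · 221 + 200
  221 = 1 · 200 + 21
  200 = 9 · 21 + 11
  21 = 1 · 11 + 10
  11 = 1 · 10 + 1
  10 = 10 · 1 + 0
gcd(642, 221) = 1.
Track Bezout coefficients alongside the remainders: start with r₀ = 642 = a·1 + b·0 (s = 1, t = 0) and r₁ = 221 = a·0 + b·1 (s = 0, t = 1); each new remainder r_{k+1} = r_{k-1} − q_k·r_k inherits s_{k+1} = s_{k-1} − q_k·s_k, t_{k+1} = t_{k-1} − q_k·t_k, so r_k = a·s_k + b·t_k at every step:
  q = 2: r = 200, s = 1 − 2·0 = 1, t = 0 − 2·1 = -2  (check: 642·1 + 221·(-2) = 200)
  q = 1: r = 21, s = 0 − 1·1 = -1, t = 1 − 1·(-2) = 3  (check: 642·(-1) + 221·3 = 21)
  q = 9: r = 11, s = 1 − 9·(-1) = 10, t = -2 − 9·3 = -29  (check: 642·10 + 221·(-29) = 11)
  q = 1: r = 10, s = -1 − 1·10 = -11, t = 3 − 1·(-29) = 32  (check: 642·(-11) + 221·32 = 10)
  q = 1: r = 1, s = 10 − 1·(-11) = 21, t = -29 − 1·32 = -61  (check: 642·21 + 221·(-61) = 1)
The row with r = 1 (the gcd) gives the Bezout coefficients s = 21, t = -61.
Result: 642 · (21) + 221 · (-61) = 1.

gcd(642, 221) = 1; s = 21, t = -61 (check: 642·21 + 221·(-61) = 1).


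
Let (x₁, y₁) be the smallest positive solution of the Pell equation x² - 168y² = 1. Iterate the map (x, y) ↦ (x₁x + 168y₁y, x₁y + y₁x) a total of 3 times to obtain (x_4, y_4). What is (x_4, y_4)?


Step 1: Find the fundamental solution (x₁, y₁) of x² - 168y² = 1.
  Expand √168 as a continued fraction. a₀ = ⌊√168⌋ = 12; iterate m_{k+1} = d_k·a_k − m_k, d_{k+1} = (168 − m_{k+1}²)/d_k, a_{k+1} = ⌊(a₀ + m_{k+1})/d_{k+1}⌋ (starting m₀ = 0, d₀ = 1), with convergents p_k = a_k·p_{k-1} + p_{k-2}, q_k = a_k·q_{k-1} + q_{k-2} (p₋₁ = 1, q₋₁ = 0):
  k = 0: a₀ = 12; p₀/q₀ = 12/1; p₀² − 168·q₀² = 144 − 168 = -24.
  k = 1: m = 12, d = 24, a = ⌊(12 + 12)/24⌋ = 1; p/q = (1·12 + 1)/(1·1 + 0) = 13/1; p² − 168·q² = 169 − 168 = 1.
  The first convergent with p² − 168·q² = 1 gives the fundamental solution (x₁, y₁) = (13, 1).
Step 2: Apply the recurrence (x_{n+1}, y_{n+1}) = (x₁x_n + 168y₁y_n, x₁y_n + y₁x_n) repeatedly.
  From (x_1, y_1) = (13, 1): x_2 = 13·13 + 168·1·1 = 337; y_2 = 13·1 + 1·13 = 26.
  From (x_2, y_2) = (337, 26): x_3 = 13·337 + 168·1·26 = 8749; y_3 = 13·26 + 1·337 = 675.
  From (x_3, y_3) = (8749, 675): x_4 = 13·8749 + 168·1·675 = 227137; y_4 = 13·675 + 1·8749 = 17524.
Step 3: Verify x_4² - 168·y_4² = 51591216769 - 51591216768 = 1 (should be 1). ✓

(x_1, y_1) = (13, 1); (x_4, y_4) = (227137, 17524).


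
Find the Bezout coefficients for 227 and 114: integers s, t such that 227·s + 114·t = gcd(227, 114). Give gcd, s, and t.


Euclidean algorithm on (227, 114) — divide until remainder is 0:
  227 = 1 · 114 + 113
  114 = 1 · 113 + 1
  113 = 113 · 1 + 0
gcd(227, 114) = 1.
Track Bezout coefficients alongside the remainders: start with r₀ = 227 = a·1 + b·0 (s = 1, t = 0) and r₁ = 114 = a·0 + b·1 (s = 0, t = 1); each new remainder r_{k+1} = r_{k-1} − q_k·r_k inherits s_{k+1} = s_{k-1} − q_k·s_k, t_{k+1} = t_{k-1} − q_k·t_k, so r_k = a·s_k + b·t_k at every step:
  q = 1: r = 113, s = 1 − 1·0 = 1, t = 0 − 1·1 = -1  (check: 227·1 + 114·(-1) = 113)
  q = 1: r = 1, s = 0 − 1·1 = -1, t = 1 − 1·(-1) = 2  (check: 227·(-1) + 114·2 = 1)
The row with r = 1 (the gcd) gives the Bezout coefficients s = -1, t = 2.
Result: 227 · (-1) + 114 · (2) = 1.

gcd(227, 114) = 1; s = -1, t = 2 (check: 227·(-1) + 114·2 = 1).


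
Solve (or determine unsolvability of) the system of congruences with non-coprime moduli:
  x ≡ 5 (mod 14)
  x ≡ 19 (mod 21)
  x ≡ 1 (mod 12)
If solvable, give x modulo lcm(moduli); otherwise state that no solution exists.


Moduli 14, 21, 12 are not pairwise coprime, so CRT works modulo lcm(m_i) when all pairwise compatibility conditions hold.
Pairwise compatibility: gcd(m_i, m_j) must divide a_i - a_j for every pair.
Merge one congruence at a time:
  Start: x ≡ 5 (mod 14).
  Combine with x ≡ 19 (mod 21): gcd(14, 21) = 7; 19 - 5 = 14, which IS divisible by 7, so compatible.
    Write x = 5 + 14·t and substitute into x ≡ 19 (mod 21): 14·t ≡ 19 − 5 = 14 (mod 21).
    Divide the congruence (and modulus) by g = 7: 2·t ≡ 2 (mod 3).
    The inverse of 2 mod 3 is 2 (since 2·2 = 4 = 1·3 + 1), so t ≡ 2·2 = 4 ≡ 1 (mod 3).
    Then x = 5 + 14·1 = 19, valid modulo lcm(14, 21) = 42: x ≡ 19 (mod 42).
  Combine with x ≡ 1 (mod 12): gcd(42, 12) = 6; 1 - 19 = -18, which IS divisible by 6, so compatible.
    Write x = 19 + 42·t and substitute into x ≡ 1 (mod 12): 42·t ≡ 1 − 19 = -18 (mod 12).
    Divide the congruence (and modulus) by g = 6: 7·t ≡ -3 (mod 2).
    Reduce coefficients mod 2: 1·t ≡ 1 (mod 2).
    So t ≡ 1 (mod 2).
    Then x = 19 + 42·1 = 61, valid modulo lcm(42, 12) = 84: x ≡ 61 (mod 84).
Verify: 61 mod 14 = 5, 61 mod 21 = 19, 61 mod 12 = 1.

x ≡ 61 (mod 84).


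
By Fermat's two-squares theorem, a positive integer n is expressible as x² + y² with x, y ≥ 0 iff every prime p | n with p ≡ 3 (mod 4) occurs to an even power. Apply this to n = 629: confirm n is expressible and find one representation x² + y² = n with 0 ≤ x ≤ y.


Step 1: Factor n = 629 = 17 · 37.
Step 2: Check the mod-4 condition on each prime factor: 17 ≡ 1 (mod 4), exponent 1; 37 ≡ 1 (mod 4), exponent 1.
All primes ≡ 3 (mod 4) appear to even exponent (or don't appear), so by the two-squares theorem n IS expressible as a sum of two squares.
Step 3: Build a representation. Here n = 17 · 37 is a product of primes ≡ 1 (mod 4). Each prime p ≡ 1 (mod 4) is itself a sum of two squares; find a² by testing p − a² for a perfect square:
  17: 17 − 1² = 16 = 4² ⇒ 17 = 1² + 4².
  37: 37 − 1² = 36 = 6² ⇒ 37 = 1² + 6².
  Combine using the Brahmagupta–Fibonacci identity (a² + b²)(c² + d²) = (ac − bd)² + (ad + bc)² = (ac + bd)² + (ad − bc)²:
  17 · 37 = 629: from (1² + 4²)(1² + 6²), take (1·1 − 4·6, 1·6 + 4·1) = (1 − 24, 6 + 4) = (-23, 10); dropping signs (only squares matter) gives (23, 10); check 23² + 10² = 529 + 100 = 629 ✓.
Step 4: Order so x ≤ y and verify: 10² + 23² = 100 + 529 = 629 = n. ✓

n = 629 = 10² + 23² (one valid representation with x ≤ y).


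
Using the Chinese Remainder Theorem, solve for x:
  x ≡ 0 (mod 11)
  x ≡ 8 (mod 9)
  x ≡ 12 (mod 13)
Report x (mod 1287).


Moduli 11, 9, 13 are pairwise coprime; by CRT there is a unique solution modulo M = 11 · 9 · 13 = 1287.
Solve pairwise, accumulating the modulus:
  Start with x ≡ 0 (mod 11).
  Combine with x ≡ 8 (mod 9): since gcd(11, 9) = 1, we get a unique residue mod 99.
    Write x = 0 + 11·t and substitute into x ≡ 8 (mod 9): 11·t ≡ 8 − 0 = 8 (mod 9).
    Reduce coefficients mod 9: 2·t ≡ 8 (mod 9).
    The inverse of 2 mod 9 is 5 (since 2·5 = 10 = 1·9 + 1), so t ≡ 5·8 = 40 ≡ 4 (mod 9).
    Then x = 0 + 11·4 = 44, valid modulo lcm(11, 9) = 99: x ≡ 44 (mod 99).
  Combine with x ≡ 12 (mod 13): since gcd(99, 13) = 1, we get a unique residue mod 1287.
    Write x = 44 + 99·t and substitute into x ≡ 12 (mod 13): 99·t ≡ 12 − 44 = -32 (mod 13).
    Reduce coefficients mod 13: 8·t ≡ 7 (mod 13).
    The inverse of 8 mod 13 is 5 (since 8·5 = 40 = 3·13 + 1), so t ≡ 5·7 = 35 ≡ 9 (mod 13).
    Then x = 44 + 99·9 = 935, valid modulo lcm(99, 13) = 1287: x ≡ 935 (mod 1287).
Verify: 935 mod 11 = 0 ✓, 935 mod 9 = 8 ✓, 935 mod 13 = 12 ✓.

x ≡ 935 (mod 1287).


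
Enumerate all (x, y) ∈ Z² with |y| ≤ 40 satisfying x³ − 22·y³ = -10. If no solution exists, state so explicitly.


The equation is x³ - 22y³ = -10. For fixed y, x³ = 22·y³ − 10, so a solution requires the RHS to be a perfect cube.
Strategy: iterate y from -40 to 40, compute RHS = 22·y³ − 10, and check whether it is a (positive or negative) perfect cube.
Check small values of y:
  y = 0: RHS = -10 is not a perfect cube.
  y = 1: RHS = 12 is not a perfect cube.
  y = -1: RHS = -32 is not a perfect cube.
  y = 2: RHS = 166 is not a perfect cube.
  y = -2: RHS = -186 is not a perfect cube.
  y = 3: RHS = 584 is not a perfect cube.
  y = -3: RHS = -604 is not a perfect cube.
Continuing the search up to |y| = 40 finds no solutions either.
No (x, y) in the scanned range satisfies the equation.

No integer solutions with |y| ≤ 40.
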